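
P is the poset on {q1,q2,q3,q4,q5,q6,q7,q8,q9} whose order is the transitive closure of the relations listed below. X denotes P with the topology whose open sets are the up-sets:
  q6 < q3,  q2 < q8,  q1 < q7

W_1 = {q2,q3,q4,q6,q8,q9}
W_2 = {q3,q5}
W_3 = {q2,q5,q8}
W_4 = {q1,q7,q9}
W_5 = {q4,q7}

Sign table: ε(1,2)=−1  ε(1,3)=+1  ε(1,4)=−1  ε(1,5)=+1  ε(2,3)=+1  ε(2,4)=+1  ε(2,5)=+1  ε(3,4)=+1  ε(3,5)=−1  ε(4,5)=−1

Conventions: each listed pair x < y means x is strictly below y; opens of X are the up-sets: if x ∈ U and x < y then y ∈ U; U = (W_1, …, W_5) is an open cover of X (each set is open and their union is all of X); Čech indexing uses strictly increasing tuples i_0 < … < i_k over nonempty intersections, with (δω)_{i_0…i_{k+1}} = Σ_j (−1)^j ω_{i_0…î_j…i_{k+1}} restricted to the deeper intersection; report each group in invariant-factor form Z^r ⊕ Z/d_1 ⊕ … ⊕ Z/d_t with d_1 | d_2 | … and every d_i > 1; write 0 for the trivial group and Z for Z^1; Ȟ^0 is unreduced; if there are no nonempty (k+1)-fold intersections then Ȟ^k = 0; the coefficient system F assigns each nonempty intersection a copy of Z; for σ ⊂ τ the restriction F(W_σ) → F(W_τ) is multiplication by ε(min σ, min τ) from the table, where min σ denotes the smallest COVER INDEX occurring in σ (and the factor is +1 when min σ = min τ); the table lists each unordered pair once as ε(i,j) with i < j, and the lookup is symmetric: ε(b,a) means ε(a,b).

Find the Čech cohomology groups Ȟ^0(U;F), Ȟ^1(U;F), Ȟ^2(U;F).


Ȟ^0 ≅ 0, Ȟ^1 ≅ Z ⊕ Z/2, Ȟ^2 ≅ 0

nonempty overlaps:
  W12={q3} W13={q2,q8} W14={q9} W15={q4} W23={q5} W45={q7}
C dims 5,6; δ0: rk 5, SNF 1^4·2
degree 0: 5−5−0 = 0 → Ȟ^0 ≅ 0
degree 1: 6−0−5 = 1 plus torsion [2] → Ȟ^1 ≅ Z ⊕ Z/2
degree 2: 0−0−0 = 0 → Ȟ^2 ≅ 0


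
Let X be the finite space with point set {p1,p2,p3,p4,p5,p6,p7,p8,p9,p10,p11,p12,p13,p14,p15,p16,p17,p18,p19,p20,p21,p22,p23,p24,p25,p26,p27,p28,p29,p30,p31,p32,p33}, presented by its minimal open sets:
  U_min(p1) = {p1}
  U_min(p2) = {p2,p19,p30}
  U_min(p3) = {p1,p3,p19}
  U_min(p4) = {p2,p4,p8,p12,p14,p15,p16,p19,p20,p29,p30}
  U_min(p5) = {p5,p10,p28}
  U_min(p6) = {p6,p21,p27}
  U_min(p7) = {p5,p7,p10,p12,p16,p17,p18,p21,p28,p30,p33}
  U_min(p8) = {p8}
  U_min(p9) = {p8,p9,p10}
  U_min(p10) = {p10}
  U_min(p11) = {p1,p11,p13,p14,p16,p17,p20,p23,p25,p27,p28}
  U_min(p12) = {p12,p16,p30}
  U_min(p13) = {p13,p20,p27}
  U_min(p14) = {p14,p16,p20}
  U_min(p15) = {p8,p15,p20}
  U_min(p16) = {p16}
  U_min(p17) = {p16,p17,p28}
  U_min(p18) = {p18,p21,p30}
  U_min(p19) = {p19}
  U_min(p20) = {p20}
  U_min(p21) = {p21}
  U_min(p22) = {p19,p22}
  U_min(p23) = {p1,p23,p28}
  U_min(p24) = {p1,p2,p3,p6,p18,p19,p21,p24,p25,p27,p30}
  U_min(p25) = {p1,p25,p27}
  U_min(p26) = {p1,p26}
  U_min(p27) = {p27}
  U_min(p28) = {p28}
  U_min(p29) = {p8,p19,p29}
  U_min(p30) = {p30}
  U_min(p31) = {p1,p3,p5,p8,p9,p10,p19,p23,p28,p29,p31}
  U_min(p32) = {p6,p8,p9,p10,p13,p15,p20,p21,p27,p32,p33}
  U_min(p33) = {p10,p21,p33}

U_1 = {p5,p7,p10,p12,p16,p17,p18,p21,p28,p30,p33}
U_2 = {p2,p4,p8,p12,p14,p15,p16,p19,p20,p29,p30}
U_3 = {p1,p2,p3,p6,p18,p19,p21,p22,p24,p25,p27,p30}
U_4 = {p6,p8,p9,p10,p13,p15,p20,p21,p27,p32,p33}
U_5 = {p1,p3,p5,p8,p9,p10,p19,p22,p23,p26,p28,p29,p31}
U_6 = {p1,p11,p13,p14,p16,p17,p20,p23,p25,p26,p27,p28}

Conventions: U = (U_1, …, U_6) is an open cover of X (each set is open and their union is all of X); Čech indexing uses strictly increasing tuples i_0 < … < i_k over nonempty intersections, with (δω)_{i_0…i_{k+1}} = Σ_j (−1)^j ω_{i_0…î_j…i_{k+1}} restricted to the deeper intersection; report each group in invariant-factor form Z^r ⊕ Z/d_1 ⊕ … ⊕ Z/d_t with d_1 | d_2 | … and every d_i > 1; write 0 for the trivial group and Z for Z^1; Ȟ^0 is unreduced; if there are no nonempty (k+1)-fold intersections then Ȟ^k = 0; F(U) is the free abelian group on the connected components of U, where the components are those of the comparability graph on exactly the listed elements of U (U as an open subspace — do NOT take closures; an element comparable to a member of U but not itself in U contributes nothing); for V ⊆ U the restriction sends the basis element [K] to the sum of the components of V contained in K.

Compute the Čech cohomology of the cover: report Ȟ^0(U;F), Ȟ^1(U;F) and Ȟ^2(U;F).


Ȟ^0 ≅ Z, Ȟ^1 ≅ 0 and Ȟ^2 ≅ Z/2

nonempty intersections:
  U12={p12,p16,p30} U13={p18,p21,p30} U14={p10,p21,p33} U15={p5,p10,p28} U16={p16,p17,p28} U23={p2,p19,p30} U24={p8,p15,p20} U25={p8,p19,p29} U26={p14,p16,p20} U34={p6,p21,p27} U35={p1,p3,p19,p22} U36={p1,p25,p27} U45={p8,p9,p10} U46={p13,p20,p27} U56={p1,p23,p26,p28}
  U123={p30} U126={p16} U134={p21} U145={p10} U156={p28} U235={p19} U245={p8} U246={p20} U346={p27} U356={p1}
components per intersection:
  U1: {p5,p7,p10,p12,p16,p17,p18,p21,p28,p30,p33}
  U2: {p2,p4,p8,p12,p14,p15,p16,p19,p20,p29,p30}
  U3: {p1,p2,p3,p6,p18,p19,p21,p22,p24,p25,p27,p30}
  U4: {p6,p8,p9,p10,p13,p15,p20,p21,p27,p32,p33}
  U5: {p1,p3,p5,p8,p9,p10,p19,p22,p23,p26,p28,p29,p31}
  U6: {p1,p11,p13,p14,p16,p17,p20,p23,p25,p26,p27,p28}
  U12: {p12,p16,p30}
  U13: {p18,p21,p30}
  U14: {p10,p21,p33}
  U15: {p5,p10,p28}
  U16: {p16,p17,p28}
  U23: {p2,p19,p30}
  U24: {p8,p15,p20}
  U25: {p8,p19,p29}
  U26: {p14,p16,p20}
  U34: {p6,p21,p27}
  U35: {p1,p3,p19,p22}
  U36: {p1,p25,p27}
  U45: {p8,p9,p10}
  U46: {p13,p20,p27}
  U56: {p1,p23,p26,p28}
  U123: {p30}
  U126: {p16}
  U134: {p21}
  U145: {p10}
  U156: {p28}
  U235: {p19}
  U245: {p8}
  U246: {p20}
  U346: {p27}
  U356: {p1}
C dims 6,15,10; δ0: rk 5, SNF 1^5; δ1: rk 10, SNF 1^9·2
Ȟ^0: (6−5)−0=1 ⇒ Z
Ȟ^1: (15−10)−5=0 ⇒ 0
Ȟ^2: (10−0)−10=0 plus torsion [2] ⇒ Z/2


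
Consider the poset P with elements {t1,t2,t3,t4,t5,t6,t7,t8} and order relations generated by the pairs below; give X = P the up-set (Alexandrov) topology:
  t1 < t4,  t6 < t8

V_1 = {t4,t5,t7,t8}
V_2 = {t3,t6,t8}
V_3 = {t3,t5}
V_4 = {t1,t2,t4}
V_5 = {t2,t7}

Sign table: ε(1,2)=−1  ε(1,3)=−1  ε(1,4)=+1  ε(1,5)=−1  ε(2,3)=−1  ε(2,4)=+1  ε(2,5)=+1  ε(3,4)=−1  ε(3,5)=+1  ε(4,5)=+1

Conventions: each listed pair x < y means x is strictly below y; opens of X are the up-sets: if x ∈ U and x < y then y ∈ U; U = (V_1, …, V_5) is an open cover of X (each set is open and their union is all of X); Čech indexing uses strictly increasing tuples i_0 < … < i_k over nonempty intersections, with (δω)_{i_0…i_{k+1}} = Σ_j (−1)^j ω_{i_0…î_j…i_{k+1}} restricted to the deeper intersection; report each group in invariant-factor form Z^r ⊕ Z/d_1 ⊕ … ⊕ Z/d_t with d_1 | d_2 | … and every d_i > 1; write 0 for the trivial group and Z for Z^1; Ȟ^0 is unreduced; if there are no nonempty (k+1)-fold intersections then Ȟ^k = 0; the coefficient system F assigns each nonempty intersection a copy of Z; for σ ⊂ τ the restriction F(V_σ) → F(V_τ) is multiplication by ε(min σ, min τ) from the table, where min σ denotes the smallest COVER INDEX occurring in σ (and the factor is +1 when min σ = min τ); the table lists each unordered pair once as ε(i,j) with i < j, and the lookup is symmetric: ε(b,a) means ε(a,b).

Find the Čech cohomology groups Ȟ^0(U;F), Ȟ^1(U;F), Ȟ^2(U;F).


Ȟ^0(U;F) ≅ 0; Ȟ^1(U;F) ≅ Z ⊕ Z/2; Ȟ^2(U;F) ≅ 0

nerve of the cover:
  V12={t8} V13={t5} V14={t4} V15={t7} V23={t3} V45={t2}
C dims 5,6; δ0: rk 5, SNF 1^4·2
Ȟ^0 = (5 − 5) − 0 = 0, so Ȟ^0 ≅ 0
Ȟ^1 = (6 − 0) − 5 = 1 plus torsion [2], so Ȟ^1 ≅ Z ⊕ Z/2
Ȟ^2 = (0 − 0) − 0 = 0, so Ȟ^2 ≅ 0


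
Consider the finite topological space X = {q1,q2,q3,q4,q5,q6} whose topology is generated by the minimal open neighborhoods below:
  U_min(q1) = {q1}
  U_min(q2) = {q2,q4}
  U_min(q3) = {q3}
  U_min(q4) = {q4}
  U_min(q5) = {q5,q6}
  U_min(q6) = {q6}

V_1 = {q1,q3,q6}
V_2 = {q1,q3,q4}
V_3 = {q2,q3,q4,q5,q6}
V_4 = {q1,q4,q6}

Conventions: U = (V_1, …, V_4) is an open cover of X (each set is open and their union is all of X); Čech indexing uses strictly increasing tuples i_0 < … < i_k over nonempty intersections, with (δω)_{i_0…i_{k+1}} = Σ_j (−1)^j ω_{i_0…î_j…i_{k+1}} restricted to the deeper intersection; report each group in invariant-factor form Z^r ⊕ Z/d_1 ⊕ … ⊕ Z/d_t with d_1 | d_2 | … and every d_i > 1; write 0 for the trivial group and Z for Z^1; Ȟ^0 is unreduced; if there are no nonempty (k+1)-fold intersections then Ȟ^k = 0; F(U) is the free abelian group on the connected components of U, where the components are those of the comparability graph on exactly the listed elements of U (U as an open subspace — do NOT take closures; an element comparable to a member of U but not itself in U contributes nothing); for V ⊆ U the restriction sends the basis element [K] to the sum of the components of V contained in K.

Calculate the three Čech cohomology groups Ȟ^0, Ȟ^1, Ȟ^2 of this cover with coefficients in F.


cover nerve:
  V12={q1,q3} V13={q3,q6} V14={q1,q6} V23={q3,q4} V24={q1,q4} V34={q4,q6}
  V123={q3} V124={q1} V134={q6} V234={q4}
components per intersection:
  V1: {q1} {q3} {q6}
  V2: {q1} {q3} {q4}
  V3: {q2,q4} {q3} {q5,q6}
  V4: {q1} {q4} {q6}
  V12: {q1} {q3}
  V13: {q3} {q6}
  V14: {q1} {q6}
  V23: {q3} {q4}
  V24: {q1} {q4}
  V34: {q4} {q6}
  V123: {q3}
  V124: {q1}
  V134: {q6}
  V234: {q4}
C dims 12,12,4; δ0: rk 8, SNF 1^8; δ1: rk 4, SNF 1^4
Ȟ^0: (12−8)−0=4 ⇒ Z^4
Ȟ^1: (12−4)−8=0 ⇒ 0
Ȟ^2: (4−0)−4=0 ⇒ 0

Ȟ^0 = Z^4,  Ȟ^1 = 0,  Ȟ^2 = 0


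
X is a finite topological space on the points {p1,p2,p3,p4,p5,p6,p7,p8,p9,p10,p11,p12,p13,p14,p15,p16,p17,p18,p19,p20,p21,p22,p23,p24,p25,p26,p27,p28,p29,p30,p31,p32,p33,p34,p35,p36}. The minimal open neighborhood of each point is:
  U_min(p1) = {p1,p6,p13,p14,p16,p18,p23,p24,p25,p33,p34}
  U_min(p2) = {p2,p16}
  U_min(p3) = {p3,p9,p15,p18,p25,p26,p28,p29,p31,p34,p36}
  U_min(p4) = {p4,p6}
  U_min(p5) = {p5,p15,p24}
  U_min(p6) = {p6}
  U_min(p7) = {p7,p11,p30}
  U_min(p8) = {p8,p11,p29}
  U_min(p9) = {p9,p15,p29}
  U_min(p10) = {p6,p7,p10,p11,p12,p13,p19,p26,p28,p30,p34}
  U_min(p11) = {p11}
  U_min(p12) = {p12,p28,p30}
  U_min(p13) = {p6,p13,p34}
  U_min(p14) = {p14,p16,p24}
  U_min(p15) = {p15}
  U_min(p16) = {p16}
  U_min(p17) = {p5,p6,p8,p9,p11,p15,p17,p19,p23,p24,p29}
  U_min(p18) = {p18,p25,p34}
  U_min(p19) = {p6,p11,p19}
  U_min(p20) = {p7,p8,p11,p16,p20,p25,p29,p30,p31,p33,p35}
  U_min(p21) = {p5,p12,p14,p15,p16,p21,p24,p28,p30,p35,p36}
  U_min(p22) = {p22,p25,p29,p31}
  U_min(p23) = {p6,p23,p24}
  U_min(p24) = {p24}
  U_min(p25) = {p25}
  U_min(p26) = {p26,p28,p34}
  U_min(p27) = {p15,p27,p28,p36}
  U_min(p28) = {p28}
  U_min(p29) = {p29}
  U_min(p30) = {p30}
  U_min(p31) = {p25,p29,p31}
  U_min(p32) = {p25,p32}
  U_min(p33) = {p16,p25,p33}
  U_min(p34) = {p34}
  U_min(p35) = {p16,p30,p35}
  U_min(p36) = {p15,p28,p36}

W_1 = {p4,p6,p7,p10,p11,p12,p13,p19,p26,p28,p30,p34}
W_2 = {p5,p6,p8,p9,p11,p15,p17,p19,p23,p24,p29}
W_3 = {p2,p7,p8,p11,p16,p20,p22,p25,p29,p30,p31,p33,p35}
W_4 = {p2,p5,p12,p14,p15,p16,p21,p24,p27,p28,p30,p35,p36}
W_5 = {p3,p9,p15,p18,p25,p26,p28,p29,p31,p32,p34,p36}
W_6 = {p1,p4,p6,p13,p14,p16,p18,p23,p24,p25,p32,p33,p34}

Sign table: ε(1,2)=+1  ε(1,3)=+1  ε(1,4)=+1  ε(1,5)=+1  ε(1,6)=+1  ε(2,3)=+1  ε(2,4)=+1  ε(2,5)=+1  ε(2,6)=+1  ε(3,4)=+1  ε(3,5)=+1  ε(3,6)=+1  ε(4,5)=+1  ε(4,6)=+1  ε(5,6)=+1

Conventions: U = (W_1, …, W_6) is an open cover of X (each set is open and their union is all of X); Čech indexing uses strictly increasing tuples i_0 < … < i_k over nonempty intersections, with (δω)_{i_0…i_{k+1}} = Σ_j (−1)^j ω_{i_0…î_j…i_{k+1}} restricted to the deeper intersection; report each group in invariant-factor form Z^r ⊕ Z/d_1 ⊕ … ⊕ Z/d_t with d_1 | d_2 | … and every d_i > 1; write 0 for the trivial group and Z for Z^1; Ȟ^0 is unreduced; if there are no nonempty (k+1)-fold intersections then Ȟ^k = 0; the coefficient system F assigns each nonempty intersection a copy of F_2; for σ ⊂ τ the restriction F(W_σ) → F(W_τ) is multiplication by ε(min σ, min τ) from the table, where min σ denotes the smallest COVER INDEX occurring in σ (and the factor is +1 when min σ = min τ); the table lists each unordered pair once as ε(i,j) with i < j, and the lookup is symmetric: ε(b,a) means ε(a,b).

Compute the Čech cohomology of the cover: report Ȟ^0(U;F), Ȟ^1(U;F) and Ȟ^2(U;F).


Ȟ^0 ≅ Z/2,  Ȟ^1 ≅ Z/2,  Ȟ^2 ≅ Z/2

cover nerve:
  W12={p6,p11,p19} W13={p7,p11,p30} W14={p12,p28,p30} W15={p26,p28,p34} W16={p4,p6,p13,p34} W23={p8,p11,p29} W24={p5,p15,p24} W25={p9,p15,p29} W26={p6,p23,p24} W34={p2,p16,p30,p35} W35={p25,p29,p31} W36={p16,p25,p33} W45={p15,p28,p36} W46={p14,p16,p24} W56={p18,p25,p32,p34}
  W123={p11} W126={p6} W134={p30} W145={p28} W156={p34} W235={p29} W245={p15} W246={p24} W346={p16} W356={p25}
C dims 6,15,10; δ0: rk_F2 5; δ1: rk_F2 9
Ȟ^0: (6−5)−0=1 ⇒ Z/2
Ȟ^1: (15−9)−5=1 ⇒ Z/2
Ȟ^2: (10−0)−9=1 ⇒ Z/2


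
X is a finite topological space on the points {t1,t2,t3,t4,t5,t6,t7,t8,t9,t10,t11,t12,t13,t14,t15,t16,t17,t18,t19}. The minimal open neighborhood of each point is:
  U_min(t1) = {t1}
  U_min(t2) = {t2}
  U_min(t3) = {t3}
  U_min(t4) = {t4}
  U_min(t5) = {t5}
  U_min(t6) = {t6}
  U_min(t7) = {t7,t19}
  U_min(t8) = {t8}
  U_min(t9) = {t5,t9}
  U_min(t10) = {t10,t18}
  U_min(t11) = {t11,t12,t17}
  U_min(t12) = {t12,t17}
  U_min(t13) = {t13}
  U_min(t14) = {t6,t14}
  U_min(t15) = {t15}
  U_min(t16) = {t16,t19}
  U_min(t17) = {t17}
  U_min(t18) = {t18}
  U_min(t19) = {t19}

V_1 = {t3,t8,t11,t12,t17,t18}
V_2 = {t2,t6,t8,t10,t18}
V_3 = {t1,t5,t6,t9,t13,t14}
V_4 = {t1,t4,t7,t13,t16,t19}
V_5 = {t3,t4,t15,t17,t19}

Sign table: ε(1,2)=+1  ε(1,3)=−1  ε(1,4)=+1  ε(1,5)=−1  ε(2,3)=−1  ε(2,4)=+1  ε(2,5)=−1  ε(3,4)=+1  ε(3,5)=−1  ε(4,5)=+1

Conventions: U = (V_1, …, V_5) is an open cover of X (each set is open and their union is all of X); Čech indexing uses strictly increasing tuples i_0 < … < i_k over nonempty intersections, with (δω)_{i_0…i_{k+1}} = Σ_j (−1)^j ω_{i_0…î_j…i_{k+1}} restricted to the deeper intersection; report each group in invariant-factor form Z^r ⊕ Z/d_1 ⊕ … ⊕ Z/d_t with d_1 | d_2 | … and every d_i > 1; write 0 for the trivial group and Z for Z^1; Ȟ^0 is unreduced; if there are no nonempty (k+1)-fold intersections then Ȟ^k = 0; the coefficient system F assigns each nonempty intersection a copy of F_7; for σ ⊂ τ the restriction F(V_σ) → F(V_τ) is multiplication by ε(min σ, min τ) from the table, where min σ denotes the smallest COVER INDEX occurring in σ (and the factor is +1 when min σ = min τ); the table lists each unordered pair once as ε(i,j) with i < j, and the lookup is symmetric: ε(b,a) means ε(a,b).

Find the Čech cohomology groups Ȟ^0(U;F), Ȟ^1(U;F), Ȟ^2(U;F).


Ȟ^0 = Z/7, Ȟ^1 = Z/7, Ȟ^2 = 0

nerve simplices:
  V12={t8,t18} V15={t3,t17} V23={t6} V34={t1,t13} V45={t4,t19}
C dims 5,5; δ0: rk_F7 4
degree 0: 5−4−0 = 1 → Ȟ^0 ≅ Z/7
degree 1: 5−0−4 = 1 → Ȟ^1 ≅ Z/7
degree 2: 0−0−0 = 0 → Ȟ^2 ≅ 0


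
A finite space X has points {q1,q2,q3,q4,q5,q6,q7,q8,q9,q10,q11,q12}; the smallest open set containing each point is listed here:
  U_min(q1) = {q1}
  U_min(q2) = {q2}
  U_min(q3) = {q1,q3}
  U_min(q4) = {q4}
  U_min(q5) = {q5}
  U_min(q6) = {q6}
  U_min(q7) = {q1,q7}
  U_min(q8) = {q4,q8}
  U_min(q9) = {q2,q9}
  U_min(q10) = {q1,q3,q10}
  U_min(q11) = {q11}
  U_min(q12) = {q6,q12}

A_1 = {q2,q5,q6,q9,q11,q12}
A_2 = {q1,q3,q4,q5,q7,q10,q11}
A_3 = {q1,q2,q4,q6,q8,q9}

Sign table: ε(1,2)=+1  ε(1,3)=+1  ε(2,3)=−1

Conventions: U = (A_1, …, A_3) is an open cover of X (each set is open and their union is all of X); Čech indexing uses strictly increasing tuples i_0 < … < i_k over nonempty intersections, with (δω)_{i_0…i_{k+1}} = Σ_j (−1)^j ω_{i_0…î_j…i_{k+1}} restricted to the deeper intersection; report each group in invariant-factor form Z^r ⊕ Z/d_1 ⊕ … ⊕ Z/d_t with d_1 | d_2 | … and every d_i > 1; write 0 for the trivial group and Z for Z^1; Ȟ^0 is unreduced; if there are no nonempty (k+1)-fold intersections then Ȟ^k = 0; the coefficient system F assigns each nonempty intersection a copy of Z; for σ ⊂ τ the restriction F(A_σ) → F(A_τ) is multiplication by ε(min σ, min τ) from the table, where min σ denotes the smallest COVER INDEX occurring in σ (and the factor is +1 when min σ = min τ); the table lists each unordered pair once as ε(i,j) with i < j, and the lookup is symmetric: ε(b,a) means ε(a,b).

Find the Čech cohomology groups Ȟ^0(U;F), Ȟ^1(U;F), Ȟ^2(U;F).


Ȟ^0 = 0, Ȟ^1 = Z/2 and Ȟ^2 = 0

cover nerve:
  A12={q5,q11} A13={q2,q6,q9} A23={q1,q4}
C dims 3,3; δ0: rk 3, SNF 1^2·2
Ȟ^0: (3−3)−0=0 ⇒ 0
Ȟ^1: (3−0)−3=0 plus torsion [2] ⇒ Z/2
Ȟ^2: (0−0)−0=0 ⇒ 0


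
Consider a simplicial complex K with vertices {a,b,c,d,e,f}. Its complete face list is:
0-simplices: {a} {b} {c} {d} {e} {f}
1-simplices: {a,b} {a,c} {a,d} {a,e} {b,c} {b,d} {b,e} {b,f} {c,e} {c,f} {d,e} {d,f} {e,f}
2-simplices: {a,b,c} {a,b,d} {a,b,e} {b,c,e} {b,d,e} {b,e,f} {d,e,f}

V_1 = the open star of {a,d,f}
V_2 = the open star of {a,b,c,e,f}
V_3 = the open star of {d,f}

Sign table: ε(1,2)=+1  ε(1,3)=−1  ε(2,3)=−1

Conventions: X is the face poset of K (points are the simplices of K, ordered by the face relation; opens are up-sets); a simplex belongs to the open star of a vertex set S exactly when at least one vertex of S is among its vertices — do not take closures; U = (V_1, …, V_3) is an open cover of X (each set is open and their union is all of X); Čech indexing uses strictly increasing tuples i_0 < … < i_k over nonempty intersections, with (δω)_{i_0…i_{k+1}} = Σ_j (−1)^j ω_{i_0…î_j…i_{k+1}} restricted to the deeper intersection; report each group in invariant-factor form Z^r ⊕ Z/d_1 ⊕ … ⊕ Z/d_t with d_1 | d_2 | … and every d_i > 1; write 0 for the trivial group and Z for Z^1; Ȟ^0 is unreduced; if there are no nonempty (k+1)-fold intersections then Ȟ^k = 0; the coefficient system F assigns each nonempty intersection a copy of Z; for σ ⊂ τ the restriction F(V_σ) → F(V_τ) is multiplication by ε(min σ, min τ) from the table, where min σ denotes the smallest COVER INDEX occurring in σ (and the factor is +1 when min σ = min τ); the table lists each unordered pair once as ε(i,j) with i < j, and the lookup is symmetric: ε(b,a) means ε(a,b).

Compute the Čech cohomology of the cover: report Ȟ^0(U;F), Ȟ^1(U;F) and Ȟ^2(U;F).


Ȟ^0 = Z,  Ȟ^1 = 0,  Ȟ^2 = 0

nonempty intersections:
  V1={{a},{d},{f},{a,b},{a,c},{a,d},{a,e},{b,d},{b,f},{c,f},{d,e},{d,f},{e,f},{a,b,c},{a,b,d},{a,b,e},{b,d,e},{b,e,f},{d,e,f}} V2={{a},{b},{c},{e},{f},{a,b},{a,c},{a,d},{a,e},{b,c},{b,d},{b,e},{b,f},{c,e},{c,f},{d,e},{d,f},{e,f},{a,b,c},{a,b,d},{a,b,e},{b,c,e},{b,d,e},{b,e,f},{d,e,f}} V3={{d},{f},{a,d},{b,d},{b,f},{c,f},{d,e},{d,f},{e,f},{a,b,d},{b,d,e},{b,e,f},{d,e,f}}
  V12={{a},{f},{a,b},{a,c},{a,d},{a,e},{b,d},{b,f},{c,f},{d,e},{d,f},{e,f},{a,b,c},{a,b,d},{a,b,e},{b,d,e},{b,e,f},{d,e,f}} V13={{d},{f},{a,d},{b,d},{b,f},{c,f},{d,e},{d,f},{e,f},{a,b,d},{b,d,e},{b,e,f},{d,e,f}} V23={{f},{a,d},{b,d},{b,f},{c,f},{d,e},{d,f},{e,f},{a,b,d},{b,d,e},{b,e,f},{d,e,f}}
  V123={{f},{a,d},{b,d},{b,f},{c,f},{d,e},{d,f},{e,f},{a,b,d},{b,d,e},{b,e,f},{d,e,f}}
C dims 3,3,1; δ0: rk 2, SNF 1^2; δ1: rk 1, SNF 1^1
Ȟ^0: (3−2)−0=1 ⇒ Z
Ȟ^1: (3−1)−2=0 ⇒ 0
Ȟ^2: (1−0)−1=0 ⇒ 0


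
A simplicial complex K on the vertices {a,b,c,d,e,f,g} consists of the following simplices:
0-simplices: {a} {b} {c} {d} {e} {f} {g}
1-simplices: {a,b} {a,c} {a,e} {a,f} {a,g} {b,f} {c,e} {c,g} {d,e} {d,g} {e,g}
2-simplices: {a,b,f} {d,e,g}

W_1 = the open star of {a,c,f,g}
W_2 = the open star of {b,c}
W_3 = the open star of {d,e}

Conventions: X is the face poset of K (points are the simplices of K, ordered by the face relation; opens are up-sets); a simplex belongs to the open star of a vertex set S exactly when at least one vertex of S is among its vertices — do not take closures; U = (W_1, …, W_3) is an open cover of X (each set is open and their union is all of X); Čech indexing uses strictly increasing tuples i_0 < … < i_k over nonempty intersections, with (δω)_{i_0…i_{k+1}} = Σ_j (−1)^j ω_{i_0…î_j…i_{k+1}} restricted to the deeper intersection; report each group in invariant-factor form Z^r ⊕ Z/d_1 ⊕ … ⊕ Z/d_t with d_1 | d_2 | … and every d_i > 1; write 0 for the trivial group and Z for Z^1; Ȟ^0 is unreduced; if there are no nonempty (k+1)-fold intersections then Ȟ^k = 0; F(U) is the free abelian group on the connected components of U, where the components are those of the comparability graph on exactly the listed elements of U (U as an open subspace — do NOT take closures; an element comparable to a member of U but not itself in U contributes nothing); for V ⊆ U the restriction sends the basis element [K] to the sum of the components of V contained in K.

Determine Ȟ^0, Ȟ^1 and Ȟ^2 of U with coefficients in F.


Ȟ^0 = Z; Ȟ^1 = Z^2; Ȟ^2 = 0

nonempty intersections:
  W1={{a},{c},{f},{g},{a,b},{a,c},{a,e},{a,f},{a,g},{b,f},{c,e},{c,g},{d,g},{e,g},{a,b,f},{d,e,g}} W2={{b},{c},{a,b},{a,c},{b,f},{c,e},{c,g},{a,b,f}} W3={{d},{e},{a,e},{c,e},{d,e},{d,g},{e,g},{d,e,g}}
  W12={{c},{a,b},{a,c},{b,f},{c,e},{c,g},{a,b,f}} W13={{a,e},{c,e},{d,g},{e,g},{d,e,g}} W23={{c,e}}
  W123={{c,e}}
components per intersection:
  W1: {{a},{c},{f},{g},{a,b},{a,c},{a,e},{a,f},{a,g},{b,f},{c,e},{c,g},{d,g},{e,g},{a,b,f},{d,e,g}}
  W2: {{b},{a,b},{b,f},{a,b,f}} {{c},{a,c},{c,e},{c,g}}
  W3: {{d},{e},{a,e},{c,e},{d,e},{d,g},{e,g},{d,e,g}}
  W12: {{c},{a,c},{c,e},{c,g}} {{a,b},{b,f},{a,b,f}}
  W13: {{a,e}} {{c,e}} {{d,g},{e,g},{d,e,g}}
  W23: {{c,e}}
  W123: {{c,e}}
C dims 4,6,1; δ0: rk 3, SNF 1^3; δ1: rk 1, SNF 1^1
Ȟ^0: (4−3)−0=1 ⇒ Z
Ȟ^1: (6−1)−3=2 ⇒ Z^2
Ȟ^2: (1−0)−1=0 ⇒ 0


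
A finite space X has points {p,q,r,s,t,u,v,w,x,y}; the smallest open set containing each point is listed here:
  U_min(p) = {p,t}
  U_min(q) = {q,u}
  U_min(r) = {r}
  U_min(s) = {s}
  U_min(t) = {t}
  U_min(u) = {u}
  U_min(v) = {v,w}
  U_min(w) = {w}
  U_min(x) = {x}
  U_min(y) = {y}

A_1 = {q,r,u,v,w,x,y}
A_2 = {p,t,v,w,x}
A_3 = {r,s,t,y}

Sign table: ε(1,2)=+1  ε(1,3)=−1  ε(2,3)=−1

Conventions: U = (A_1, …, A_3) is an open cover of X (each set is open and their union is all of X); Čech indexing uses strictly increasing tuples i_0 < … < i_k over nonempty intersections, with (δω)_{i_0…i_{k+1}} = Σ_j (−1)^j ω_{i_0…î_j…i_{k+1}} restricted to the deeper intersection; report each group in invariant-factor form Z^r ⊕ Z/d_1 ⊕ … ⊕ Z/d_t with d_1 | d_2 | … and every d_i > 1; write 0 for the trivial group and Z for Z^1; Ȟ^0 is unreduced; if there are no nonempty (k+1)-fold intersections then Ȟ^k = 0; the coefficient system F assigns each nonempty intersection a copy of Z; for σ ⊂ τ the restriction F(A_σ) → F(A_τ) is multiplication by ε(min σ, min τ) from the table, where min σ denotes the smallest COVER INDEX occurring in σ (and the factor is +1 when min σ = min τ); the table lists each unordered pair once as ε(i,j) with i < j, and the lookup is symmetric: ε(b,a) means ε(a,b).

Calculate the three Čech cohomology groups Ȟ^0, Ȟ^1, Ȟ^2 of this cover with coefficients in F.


Ȟ^0 ≅ Z; Ȟ^1 ≅ Z; Ȟ^2 ≅ 0

nerve simplices:
  A12={v,w,x} A13={r,y} A23={t}
C dims 3,3; δ0: rk 2, SNF 1^2
degree 0: 3−2−0 = 1 → Ȟ^0 ≅ Z
degree 1: 3−0−2 = 1 → Ȟ^1 ≅ Z
degree 2: 0−0−0 = 0 → Ȟ^2 ≅ 0


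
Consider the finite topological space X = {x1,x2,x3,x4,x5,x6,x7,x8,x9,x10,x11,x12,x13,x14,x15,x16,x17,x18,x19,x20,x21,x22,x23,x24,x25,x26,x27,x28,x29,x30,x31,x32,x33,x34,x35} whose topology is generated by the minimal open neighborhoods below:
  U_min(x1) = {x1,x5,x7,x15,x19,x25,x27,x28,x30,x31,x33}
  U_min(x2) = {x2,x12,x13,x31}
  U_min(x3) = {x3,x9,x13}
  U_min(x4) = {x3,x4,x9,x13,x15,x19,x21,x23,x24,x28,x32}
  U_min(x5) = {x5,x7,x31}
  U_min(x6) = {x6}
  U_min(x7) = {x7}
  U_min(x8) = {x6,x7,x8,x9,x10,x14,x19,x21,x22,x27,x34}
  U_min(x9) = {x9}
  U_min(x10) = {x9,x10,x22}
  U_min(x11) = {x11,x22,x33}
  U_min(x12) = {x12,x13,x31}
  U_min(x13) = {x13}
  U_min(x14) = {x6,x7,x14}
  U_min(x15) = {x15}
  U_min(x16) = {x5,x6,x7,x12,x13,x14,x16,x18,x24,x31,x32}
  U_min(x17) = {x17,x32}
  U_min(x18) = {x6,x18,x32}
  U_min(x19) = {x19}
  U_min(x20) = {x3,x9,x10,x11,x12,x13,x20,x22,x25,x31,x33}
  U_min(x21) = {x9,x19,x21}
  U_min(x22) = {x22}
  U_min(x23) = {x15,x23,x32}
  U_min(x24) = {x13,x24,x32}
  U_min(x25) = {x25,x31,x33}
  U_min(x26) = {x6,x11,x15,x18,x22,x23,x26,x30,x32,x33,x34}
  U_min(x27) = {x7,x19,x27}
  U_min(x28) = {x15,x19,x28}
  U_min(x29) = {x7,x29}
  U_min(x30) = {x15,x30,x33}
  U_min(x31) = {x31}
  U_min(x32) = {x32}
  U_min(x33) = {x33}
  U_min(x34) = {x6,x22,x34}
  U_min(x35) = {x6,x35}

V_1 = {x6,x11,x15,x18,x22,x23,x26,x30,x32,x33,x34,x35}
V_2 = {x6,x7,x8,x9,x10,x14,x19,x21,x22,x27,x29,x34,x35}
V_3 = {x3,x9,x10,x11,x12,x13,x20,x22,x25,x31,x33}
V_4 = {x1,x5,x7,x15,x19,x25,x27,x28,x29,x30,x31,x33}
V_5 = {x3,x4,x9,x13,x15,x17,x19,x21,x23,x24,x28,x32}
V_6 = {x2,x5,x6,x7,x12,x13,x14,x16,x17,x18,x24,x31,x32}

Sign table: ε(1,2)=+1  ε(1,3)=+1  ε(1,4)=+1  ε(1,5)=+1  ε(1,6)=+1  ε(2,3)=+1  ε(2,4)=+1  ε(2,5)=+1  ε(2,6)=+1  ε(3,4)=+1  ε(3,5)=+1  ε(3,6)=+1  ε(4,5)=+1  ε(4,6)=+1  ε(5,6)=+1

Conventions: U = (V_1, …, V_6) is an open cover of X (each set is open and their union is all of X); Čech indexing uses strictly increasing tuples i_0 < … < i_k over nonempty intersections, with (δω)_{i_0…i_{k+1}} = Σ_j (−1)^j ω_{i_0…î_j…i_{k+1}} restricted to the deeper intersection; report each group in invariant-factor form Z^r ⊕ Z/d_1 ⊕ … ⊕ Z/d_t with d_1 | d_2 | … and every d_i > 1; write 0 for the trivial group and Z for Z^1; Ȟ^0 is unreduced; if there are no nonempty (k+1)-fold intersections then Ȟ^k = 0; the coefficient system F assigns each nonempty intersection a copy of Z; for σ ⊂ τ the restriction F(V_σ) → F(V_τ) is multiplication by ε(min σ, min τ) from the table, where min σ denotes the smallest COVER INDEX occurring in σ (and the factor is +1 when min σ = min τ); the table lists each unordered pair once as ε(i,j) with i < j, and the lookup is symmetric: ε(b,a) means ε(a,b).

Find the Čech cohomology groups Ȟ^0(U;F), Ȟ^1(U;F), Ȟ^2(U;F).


intersection data:
  V12={x6,x22,x34,x35} V13={x11,x22,x33} V14={x15,x30,x33} V15={x15,x23,x32} V16={x6,x18,x32} V23={x9,x10,x22} V24={x7,x19,x27,x29} V25={x9,x19,x21} V26={x6,x7,x14} V34={x25,x31,x33} V35={x3,x9,x13} V36={x12,x13,x31} V45={x15,x19,x28} V46={x5,x7,x31} V56={x13,x17,x24,x32}
  V123={x22} V126={x6} V134={x33} V145={x15} V156={x32} V235={x9} V245={x19} V246={x7} V346={x31} V356={x13}
C dims 6,15,10; δ0: rk 5, SNF 1^5; δ1: rk 10, SNF 1^9·2
Ȟ^0 = (6 − 5) − 0 = 1, so Ȟ^0 ≅ Z
Ȟ^1 = (15 − 10) − 5 = 0, so Ȟ^1 ≅ 0
Ȟ^2 = (10 − 0) − 10 = 0 plus torsion [2], so Ȟ^2 ≅ Z/2

Ȟ^0 = Z; Ȟ^1 = 0; Ȟ^2 = Z/2


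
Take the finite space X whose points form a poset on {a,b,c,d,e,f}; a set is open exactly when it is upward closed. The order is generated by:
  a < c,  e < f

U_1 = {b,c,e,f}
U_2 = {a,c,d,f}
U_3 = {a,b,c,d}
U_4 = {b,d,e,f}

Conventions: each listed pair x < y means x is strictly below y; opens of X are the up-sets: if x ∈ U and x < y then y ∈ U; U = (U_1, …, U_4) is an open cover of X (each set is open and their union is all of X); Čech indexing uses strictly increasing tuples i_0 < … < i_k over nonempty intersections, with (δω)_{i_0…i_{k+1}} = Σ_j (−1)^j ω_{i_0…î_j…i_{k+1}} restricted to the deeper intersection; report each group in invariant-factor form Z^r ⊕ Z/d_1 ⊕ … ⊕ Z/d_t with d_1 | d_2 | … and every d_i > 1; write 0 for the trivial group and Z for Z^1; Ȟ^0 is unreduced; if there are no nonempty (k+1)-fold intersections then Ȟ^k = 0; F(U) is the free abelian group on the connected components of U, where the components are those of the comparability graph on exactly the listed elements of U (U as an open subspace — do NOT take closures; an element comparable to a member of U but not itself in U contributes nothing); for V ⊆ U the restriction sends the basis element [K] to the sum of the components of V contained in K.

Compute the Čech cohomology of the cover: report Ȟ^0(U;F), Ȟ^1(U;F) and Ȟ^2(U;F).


Ȟ^0 ≅ Z^4, Ȟ^1 ≅ 0 and Ȟ^2 ≅ 0

nonempty intersections:
  U12={c,f} U13={b,c} U14={b,e,f} U23={a,c,d} U24={d,f} U34={b,d}
  U123={c} U124={f} U134={b} U234={d}
components per intersection:
  U1: {b} {c} {e,f}
  U2: {a,c} {d} {f}
  U3: {a,c} {b} {d}
  U4: {b} {d} {e,f}
  U12: {c} {f}
  U13: {b} {c}
  U14: {b} {e,f}
  U23: {a,c} {d}
  U24: {d} {f}
  U34: {b} {d}
  U123: {c}
  U124: {f}
  U134: {b}
  U234: {d}
C dims 12,12,4; δ0: rk 8, SNF 1^8; δ1: rk 4, SNF 1^4
Ȟ^0: (12−8)−0=4 ⇒ Z^4
Ȟ^1: (12−4)−8=0 ⇒ 0
Ȟ^2: (4−0)−4=0 ⇒ 0


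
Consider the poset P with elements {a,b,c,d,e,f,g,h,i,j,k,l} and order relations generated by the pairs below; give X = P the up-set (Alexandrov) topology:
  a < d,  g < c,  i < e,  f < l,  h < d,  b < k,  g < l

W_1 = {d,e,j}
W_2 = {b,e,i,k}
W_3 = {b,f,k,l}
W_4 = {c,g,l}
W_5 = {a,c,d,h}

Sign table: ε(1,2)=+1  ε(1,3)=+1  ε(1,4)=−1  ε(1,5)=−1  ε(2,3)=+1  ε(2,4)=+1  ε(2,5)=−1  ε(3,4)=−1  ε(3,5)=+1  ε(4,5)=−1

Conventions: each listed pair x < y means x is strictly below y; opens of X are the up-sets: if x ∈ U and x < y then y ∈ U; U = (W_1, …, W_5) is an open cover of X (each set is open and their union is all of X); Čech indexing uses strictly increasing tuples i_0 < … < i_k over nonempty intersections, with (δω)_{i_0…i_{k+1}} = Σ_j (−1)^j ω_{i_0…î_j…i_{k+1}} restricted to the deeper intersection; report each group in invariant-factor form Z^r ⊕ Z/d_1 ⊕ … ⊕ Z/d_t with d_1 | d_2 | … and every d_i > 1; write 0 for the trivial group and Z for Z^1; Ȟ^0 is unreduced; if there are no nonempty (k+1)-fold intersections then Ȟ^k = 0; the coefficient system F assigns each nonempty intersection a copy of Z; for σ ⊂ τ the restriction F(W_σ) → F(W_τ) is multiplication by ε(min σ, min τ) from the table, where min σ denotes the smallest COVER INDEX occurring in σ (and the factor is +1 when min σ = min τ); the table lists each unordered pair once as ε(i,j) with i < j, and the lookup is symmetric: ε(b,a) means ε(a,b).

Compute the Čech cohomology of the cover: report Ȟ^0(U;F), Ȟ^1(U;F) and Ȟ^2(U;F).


Ȟ^0(U;F) ≅ 0,  Ȟ^1(U;F) ≅ Z/2,  Ȟ^2(U;F) ≅ 0

nerve of the cover:
  W12={e} W15={d} W23={b,k} W34={l} W45={c}
C dims 5,5; δ0: rk 5, SNF 1^4·2
Ȟ^0 = (5 − 5) − 0 = 0, so Ȟ^0 ≅ 0
Ȟ^1 = (5 − 0) − 5 = 0 plus torsion [2], so Ȟ^1 ≅ Z/2
Ȟ^2 = (0 − 0) − 0 = 0, so Ȟ^2 ≅ 0


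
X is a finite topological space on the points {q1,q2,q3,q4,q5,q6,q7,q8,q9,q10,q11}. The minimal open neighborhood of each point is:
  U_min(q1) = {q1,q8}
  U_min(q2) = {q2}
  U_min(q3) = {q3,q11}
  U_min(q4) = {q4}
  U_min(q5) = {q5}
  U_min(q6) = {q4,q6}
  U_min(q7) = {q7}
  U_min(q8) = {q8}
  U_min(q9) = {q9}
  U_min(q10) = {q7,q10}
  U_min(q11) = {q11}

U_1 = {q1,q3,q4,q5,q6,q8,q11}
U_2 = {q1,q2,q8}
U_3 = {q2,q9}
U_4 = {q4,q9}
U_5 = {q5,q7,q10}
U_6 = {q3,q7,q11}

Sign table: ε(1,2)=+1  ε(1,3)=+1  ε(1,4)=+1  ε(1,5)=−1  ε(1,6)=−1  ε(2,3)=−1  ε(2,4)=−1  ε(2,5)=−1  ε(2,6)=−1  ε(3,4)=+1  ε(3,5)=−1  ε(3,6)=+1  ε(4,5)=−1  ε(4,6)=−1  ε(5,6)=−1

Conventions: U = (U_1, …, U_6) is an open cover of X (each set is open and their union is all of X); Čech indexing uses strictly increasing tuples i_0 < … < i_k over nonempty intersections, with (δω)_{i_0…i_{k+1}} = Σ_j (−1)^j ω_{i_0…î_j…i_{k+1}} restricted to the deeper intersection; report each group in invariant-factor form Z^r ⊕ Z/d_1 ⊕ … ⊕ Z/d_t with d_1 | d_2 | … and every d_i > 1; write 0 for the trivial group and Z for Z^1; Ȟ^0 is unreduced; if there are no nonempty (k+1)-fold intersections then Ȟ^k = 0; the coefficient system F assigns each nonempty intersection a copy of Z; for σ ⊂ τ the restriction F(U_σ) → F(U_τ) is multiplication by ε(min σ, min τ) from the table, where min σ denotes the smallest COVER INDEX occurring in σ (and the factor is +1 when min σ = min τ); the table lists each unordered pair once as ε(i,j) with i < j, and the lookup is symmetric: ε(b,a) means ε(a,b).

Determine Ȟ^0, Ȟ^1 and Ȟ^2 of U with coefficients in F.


nonempty intersections:
  U12={q1,q8} U14={q4} U15={q5} U16={q3,q11} U23={q2} U34={q9} U56={q7}
C dims 6,7; δ0: rk 6, SNF 1^5·2
Ȟ^0: (6−6)−0=0 ⇒ 0
Ȟ^1: (7−0)−6=1 plus torsion [2] ⇒ Z ⊕ Z/2
Ȟ^2: (0−0)−0=0 ⇒ 0

Ȟ^0(U;F) ≅ 0; Ȟ^1(U;F) ≅ Z ⊕ Z/2; Ȟ^2(U;F) ≅ 0


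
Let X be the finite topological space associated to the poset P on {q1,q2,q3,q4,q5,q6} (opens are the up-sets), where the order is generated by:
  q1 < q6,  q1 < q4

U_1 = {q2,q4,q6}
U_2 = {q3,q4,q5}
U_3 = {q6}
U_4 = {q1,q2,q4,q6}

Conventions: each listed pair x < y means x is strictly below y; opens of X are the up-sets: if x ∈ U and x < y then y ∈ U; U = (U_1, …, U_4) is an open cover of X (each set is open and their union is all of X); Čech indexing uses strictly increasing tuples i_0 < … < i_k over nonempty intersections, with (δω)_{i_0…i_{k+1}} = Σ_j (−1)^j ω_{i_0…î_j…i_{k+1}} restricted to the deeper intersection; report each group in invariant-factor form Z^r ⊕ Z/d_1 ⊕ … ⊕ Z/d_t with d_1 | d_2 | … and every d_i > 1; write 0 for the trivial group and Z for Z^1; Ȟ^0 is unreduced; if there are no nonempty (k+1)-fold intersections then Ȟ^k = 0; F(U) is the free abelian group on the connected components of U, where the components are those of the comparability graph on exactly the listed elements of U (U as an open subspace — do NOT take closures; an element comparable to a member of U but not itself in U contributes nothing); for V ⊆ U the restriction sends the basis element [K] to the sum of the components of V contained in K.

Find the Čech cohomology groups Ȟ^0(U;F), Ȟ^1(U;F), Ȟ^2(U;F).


nonempty overlaps:
  U12={q4} U13={q6} U14={q2,q4,q6} U24={q4} U34={q6}
  U124={q4} U134={q6}
components per intersection:
  U1: {q2} {q4} {q6}
  U2: {q3} {q4} {q5}
  U3: {q6}
  U4: {q1,q4,q6} {q2}
  U12: {q4}
  U13: {q6}
  U14: {q2} {q4} {q6}
  U24: {q4}
  U34: {q6}
  U124: {q4}
  U134: {q6}
C dims 9,7,2; δ0: rk 5, SNF 1^5; δ1: rk 2, SNF 1^2
degree 0: 9−5−0 = 4 → Ȟ^0 ≅ Z^4
degree 1: 7−2−5 = 0 → Ȟ^1 ≅ 0
degree 2: 2−0−2 = 0 → Ȟ^2 ≅ 0

Ȟ^0 ≅ Z^4, Ȟ^1 ≅ 0 and Ȟ^2 ≅ 0


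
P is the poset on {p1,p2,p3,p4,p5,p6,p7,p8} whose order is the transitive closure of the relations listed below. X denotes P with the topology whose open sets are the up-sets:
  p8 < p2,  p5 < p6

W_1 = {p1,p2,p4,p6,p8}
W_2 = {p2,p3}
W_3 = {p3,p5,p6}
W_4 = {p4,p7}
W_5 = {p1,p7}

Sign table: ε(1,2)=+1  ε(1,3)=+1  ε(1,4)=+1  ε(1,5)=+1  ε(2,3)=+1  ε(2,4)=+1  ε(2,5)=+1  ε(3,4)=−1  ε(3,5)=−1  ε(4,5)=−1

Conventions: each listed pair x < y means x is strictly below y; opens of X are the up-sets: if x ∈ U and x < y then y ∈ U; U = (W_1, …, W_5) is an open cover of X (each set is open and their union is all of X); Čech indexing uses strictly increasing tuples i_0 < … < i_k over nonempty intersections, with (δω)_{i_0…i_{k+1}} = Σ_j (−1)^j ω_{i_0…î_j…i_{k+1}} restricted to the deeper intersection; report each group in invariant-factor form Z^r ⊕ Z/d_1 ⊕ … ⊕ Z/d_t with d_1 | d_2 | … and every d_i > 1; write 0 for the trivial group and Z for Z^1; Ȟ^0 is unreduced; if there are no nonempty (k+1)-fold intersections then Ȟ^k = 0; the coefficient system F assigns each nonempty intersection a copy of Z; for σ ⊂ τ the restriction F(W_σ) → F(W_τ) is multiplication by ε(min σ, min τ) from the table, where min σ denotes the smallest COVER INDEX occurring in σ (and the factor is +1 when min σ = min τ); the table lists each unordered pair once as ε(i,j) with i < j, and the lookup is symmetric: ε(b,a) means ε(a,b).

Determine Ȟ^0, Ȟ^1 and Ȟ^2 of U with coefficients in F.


cover nerve:
  W12={p2} W13={p6} W14={p4} W15={p1} W23={p3} W45={p7}
C dims 5,6; δ0: rk 5, SNF 1^4·2
Ȟ^0: (5−5)−0=0 ⇒ 0
Ȟ^1: (6−0)−5=1 plus torsion [2] ⇒ Z ⊕ Z/2
Ȟ^2: (0−0)−0=0 ⇒ 0

Ȟ^0 ≅ 0, Ȟ^1 ≅ Z ⊕ Z/2 and Ȟ^2 ≅ 0


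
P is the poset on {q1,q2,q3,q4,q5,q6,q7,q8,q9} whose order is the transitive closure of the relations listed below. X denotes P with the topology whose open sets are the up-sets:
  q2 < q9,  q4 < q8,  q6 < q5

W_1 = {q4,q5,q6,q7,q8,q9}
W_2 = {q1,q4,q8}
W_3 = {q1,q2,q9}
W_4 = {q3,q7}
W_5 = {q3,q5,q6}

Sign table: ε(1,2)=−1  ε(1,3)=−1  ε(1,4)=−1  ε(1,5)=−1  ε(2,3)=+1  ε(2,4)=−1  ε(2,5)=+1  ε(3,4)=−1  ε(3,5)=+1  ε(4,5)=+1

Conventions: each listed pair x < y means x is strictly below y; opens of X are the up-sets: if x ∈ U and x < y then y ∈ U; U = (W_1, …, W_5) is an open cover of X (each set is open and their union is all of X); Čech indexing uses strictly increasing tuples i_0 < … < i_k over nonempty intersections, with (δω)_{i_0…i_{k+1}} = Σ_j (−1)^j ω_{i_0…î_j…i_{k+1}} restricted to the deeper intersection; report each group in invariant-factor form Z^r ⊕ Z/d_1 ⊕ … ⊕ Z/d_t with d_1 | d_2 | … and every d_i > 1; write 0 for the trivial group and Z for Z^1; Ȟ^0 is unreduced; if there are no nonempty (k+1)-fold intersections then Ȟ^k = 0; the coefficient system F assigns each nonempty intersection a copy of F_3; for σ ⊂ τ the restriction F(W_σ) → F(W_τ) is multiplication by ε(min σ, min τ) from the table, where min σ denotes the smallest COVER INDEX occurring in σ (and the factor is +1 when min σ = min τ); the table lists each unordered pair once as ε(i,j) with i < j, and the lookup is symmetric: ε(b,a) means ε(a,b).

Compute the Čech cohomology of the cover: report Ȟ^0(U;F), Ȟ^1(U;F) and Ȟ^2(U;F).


nerve of the cover:
  W12={q4,q8} W13={q9} W14={q7} W15={q5,q6} W23={q1} W45={q3}
C dims 5,6; δ0: rk_F3 4
Ȟ^0 = (5 − 4) − 0 = 1, so Ȟ^0 ≅ Z/3
Ȟ^1 = (6 − 0) − 4 = 2, so Ȟ^1 ≅ Z/3 ⊕ Z/3
Ȟ^2 = (0 − 0) − 0 = 0, so Ȟ^2 ≅ 0

Ȟ^0 ≅ Z/3,  Ȟ^1 ≅ Z/3 ⊕ Z/3,  Ȟ^2 ≅ 0


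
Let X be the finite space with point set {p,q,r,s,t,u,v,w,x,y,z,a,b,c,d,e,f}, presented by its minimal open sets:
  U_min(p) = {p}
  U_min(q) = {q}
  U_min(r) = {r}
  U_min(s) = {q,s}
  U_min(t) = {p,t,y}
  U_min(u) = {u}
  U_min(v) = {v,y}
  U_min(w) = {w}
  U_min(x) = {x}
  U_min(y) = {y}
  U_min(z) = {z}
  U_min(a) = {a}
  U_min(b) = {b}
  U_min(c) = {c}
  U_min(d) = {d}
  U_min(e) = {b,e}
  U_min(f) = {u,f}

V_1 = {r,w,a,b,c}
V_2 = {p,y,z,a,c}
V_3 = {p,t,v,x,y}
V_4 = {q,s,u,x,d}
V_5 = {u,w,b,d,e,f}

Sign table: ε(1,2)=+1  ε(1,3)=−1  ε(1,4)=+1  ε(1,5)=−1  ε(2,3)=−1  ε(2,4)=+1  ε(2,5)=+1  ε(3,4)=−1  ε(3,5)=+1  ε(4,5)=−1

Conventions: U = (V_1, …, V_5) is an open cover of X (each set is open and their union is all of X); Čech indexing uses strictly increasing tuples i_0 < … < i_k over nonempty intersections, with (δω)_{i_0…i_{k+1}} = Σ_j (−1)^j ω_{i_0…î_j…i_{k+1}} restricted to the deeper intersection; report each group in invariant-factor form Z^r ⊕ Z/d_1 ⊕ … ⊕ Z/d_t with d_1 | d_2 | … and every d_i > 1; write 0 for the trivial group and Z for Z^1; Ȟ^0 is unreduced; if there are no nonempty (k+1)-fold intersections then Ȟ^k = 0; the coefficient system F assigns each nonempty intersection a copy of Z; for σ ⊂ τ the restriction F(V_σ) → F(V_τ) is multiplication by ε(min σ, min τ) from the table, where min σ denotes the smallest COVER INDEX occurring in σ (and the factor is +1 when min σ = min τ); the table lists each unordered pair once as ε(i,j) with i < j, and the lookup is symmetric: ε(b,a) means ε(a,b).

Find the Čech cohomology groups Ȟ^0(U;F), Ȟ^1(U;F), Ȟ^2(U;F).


intersection data:
  V12={a,c} V15={w,b} V23={p,y} V34={x} V45={u,d}
C dims 5,5; δ0: rk 4, SNF 1^4
Ȟ^0 = (5 − 4) − 0 = 1, so Ȟ^0 ≅ Z
Ȟ^1 = (5 − 0) − 4 = 1, so Ȟ^1 ≅ Z
Ȟ^2 = (0 − 0) − 0 = 0, so Ȟ^2 ≅ 0

Ȟ^0 = Z, Ȟ^1 = Z and Ȟ^2 = 0


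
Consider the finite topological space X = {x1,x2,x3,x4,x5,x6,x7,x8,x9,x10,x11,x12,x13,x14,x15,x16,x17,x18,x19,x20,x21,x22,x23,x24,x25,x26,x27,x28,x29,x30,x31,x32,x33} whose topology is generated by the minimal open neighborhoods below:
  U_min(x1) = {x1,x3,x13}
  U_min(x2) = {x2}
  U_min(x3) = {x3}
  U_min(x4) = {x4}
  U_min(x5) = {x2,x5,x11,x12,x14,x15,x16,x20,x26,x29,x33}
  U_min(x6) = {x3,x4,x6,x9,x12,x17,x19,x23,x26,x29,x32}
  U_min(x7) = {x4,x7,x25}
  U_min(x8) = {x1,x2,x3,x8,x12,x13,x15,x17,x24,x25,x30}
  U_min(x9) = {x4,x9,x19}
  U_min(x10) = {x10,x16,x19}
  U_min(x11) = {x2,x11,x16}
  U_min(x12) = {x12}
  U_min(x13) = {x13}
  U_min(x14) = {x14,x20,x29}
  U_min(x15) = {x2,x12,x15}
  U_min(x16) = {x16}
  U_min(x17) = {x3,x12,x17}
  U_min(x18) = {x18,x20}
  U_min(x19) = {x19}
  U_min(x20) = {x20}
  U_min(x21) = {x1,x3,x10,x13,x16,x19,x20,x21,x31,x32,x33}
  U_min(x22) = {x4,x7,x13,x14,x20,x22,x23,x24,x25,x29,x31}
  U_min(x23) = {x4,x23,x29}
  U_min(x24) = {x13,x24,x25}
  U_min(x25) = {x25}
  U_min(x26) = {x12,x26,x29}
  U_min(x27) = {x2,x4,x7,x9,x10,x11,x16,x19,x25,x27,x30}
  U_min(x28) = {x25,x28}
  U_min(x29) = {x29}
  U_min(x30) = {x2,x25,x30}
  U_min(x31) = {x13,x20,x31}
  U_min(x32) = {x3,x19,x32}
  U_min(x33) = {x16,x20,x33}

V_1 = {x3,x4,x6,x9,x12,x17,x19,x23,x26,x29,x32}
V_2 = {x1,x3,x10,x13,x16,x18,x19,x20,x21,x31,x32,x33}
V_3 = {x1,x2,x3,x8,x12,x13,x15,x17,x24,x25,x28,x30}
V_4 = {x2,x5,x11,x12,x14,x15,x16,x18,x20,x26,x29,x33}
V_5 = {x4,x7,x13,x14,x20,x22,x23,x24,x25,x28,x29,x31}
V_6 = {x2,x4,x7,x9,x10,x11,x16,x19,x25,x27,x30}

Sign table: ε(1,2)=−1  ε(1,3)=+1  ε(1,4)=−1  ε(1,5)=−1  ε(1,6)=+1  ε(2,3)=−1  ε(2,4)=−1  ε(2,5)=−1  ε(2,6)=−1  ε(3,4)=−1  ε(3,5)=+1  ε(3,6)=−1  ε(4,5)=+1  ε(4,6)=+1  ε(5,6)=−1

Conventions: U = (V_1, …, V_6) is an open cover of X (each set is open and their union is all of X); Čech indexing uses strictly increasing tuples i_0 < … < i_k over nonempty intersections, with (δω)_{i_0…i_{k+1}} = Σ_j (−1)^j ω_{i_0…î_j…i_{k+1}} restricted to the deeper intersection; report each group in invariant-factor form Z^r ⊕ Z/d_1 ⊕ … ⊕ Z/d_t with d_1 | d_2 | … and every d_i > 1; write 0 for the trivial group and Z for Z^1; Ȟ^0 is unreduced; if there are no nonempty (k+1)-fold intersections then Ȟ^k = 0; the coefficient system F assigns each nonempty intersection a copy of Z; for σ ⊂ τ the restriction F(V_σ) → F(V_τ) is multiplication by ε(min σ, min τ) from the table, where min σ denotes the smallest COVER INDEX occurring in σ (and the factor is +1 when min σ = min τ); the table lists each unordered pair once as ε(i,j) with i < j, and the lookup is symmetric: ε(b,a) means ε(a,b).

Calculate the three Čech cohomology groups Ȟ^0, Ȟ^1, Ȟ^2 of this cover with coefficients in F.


cover nerve:
  V12={x3,x19,x32} V13={x3,x12,x17} V14={x12,x26,x29} V15={x4,x23,x29} V16={x4,x9,x19} V23={x1,x3,x13} V24={x16,x18,x20,x33} V25={x13,x20,x31} V26={x10,x16,x19} V34={x2,x12,x15} V35={x13,x24,x25,x28} V36={x2,x25,x30} V45={x14,x20,x29} V46={x2,x11,x16} V56={x4,x7,x25}
  V123={x3} V126={x19} V134={x12} V145={x29} V156={x4} V235={x13} V245={x20} V246={x16} V346={x2} V356={x25}
C dims 6,15,10; δ0: rk 6, SNF 1^5·2; δ1: rk 9, SNF 1^9
Ȟ^0: (6−6)−0=0 ⇒ 0
Ȟ^1: (15−9)−6=0 plus torsion [2] ⇒ Z/2
Ȟ^2: (10−0)−9=1 ⇒ Z

Ȟ^0 ≅ 0; Ȟ^1 ≅ Z/2; Ȟ^2 ≅ Z
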